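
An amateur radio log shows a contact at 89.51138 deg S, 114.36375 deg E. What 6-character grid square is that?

OA70el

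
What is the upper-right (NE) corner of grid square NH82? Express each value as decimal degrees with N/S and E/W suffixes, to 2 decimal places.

Field N=13, H=7: +13·20° lon, +7·10° lat → SW at lon 80°, lat -20°.
Square 8, 2: +8·2° lon, +2·1° lat → SW at lon 96°, lat -18°.
Cell spans 2° lon × 1° lat. NE corner is SW corner plus one full cell.
latitude 17.00° S, longitude 98.00° E.

17.00° S, 98.00° E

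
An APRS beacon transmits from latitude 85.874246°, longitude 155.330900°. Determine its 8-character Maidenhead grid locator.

QR75pu99

Shift to the Maidenhead origin (180°W, 90°S): lon 335.33090, lat 175.87425.
Field (20°×10°, letters A–R): 335.33090/20 → 16 → Q, 175.87425/10 → 17 → R; chars QR.
Square (2°×1°, digits 0–9): 15.33090/2 → 7, 5.87425/1 → 5; chars 75.
Subsquare (5′×2.5′, letters a–x): 1.33090/0.0833333 → 15 → p, 0.87425/0.0416667 → 20 → u; chars pu.
Extended square (30″×15″, digits 0–9): 0.08090/0.00833333 → 9, 0.04091/0.00416667 → 9; chars 99.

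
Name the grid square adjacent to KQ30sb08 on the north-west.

Longitude extended square 0; −1 → -1, wraps to 9, carry into subsquare.
Longitude subsquare s = 18; −1 → 17 = r.
Latitude extended square 8; +1 → 9.

KQ30rb99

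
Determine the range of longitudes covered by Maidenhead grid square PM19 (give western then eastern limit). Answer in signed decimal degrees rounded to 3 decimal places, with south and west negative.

Field P=15, M=12: +15·20° lon, +12·10° lat → SW at lon 120°, lat 30°.
Square 1, 9: +1·2° lon, +9·1° lat → SW at lon 122°, lat 39°.
Cell spans 2° lon × 1° lat.
west 122.000, east 124.000.

122.000, 124.000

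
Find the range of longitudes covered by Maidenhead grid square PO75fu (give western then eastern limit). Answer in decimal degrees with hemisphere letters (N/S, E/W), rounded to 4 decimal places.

Field P=15, O=14: +15·20° lon, +14·10° lat → SW at lon 120°, lat 50°.
Square 7, 5: +7·2° lon, +5·1° lat → SW at lon 134°, lat 55°.
Subsquare f=5, u=20: +5·0.0833333° lon, +20·0.0416667° lat → SW at lon 134.417°, lat 55.8333°.
Cell spans 0.0833333° lon × 0.0416667° lat.
west 134.4167° E, east 134.5000° E.

134.4167° E, 134.5000° E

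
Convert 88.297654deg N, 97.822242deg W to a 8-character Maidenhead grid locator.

ER18ch11

Shift to the Maidenhead origin (180°W, 90°S): lon 82.17776, lat 178.29765.
Field (20°×10°, letters A–R): lon ⌊82.17776/20⌋ = 4 → E; lat ⌊178.29765/10⌋ = 17 → R.
Square (2°×1°, digits 0–9): lon ⌊2.17776/2⌋ = 1; lat ⌊8.29765/1⌋ = 8.
Subsquare (5′×2.5′, letters a–x): lon ⌊0.17776/0.0833333⌋ = 2 → c; lat ⌊0.29765/0.0416667⌋ = 7 → h.
Extended square (30″×15″, digits 0–9): lon ⌊0.01109/0.00833333⌋ = 1; lat ⌊0.00599/0.00416667⌋ = 1.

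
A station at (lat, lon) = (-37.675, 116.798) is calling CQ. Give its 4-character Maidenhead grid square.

OF82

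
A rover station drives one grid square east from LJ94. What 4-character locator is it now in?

MJ04

Longitude square 9; +1 → 10, wraps to 0, carry into field.
Longitude field L = 11; +1 → 12 = M.
The latitude characters are unchanged.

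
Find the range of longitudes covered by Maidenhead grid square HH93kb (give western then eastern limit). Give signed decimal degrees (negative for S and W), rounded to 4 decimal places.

Field H=7, H=7: +7·20° lon, +7·10° lat → SW at lon -40°, lat -20°.
Square 9, 3: +9·2° lon, +3·1° lat → SW at lon -22°, lat -17°.
Subsquare k=10, b=1: +10·0.0833333° lon, +1·0.0416667° lat → SW at lon -21.1667°, lat -16.9583°.
Cell spans 0.0833333° lon × 0.0416667° lat.
west -21.1667, east -21.0833.

-21.1667, -21.0833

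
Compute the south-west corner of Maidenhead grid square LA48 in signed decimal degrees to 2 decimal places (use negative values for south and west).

Field L=11, A=0: +11·20° lon, +0·10° lat → SW at lon 40°, lat -90°.
Square 4, 8: +4·2° lon, +8·1° lat → SW at lon 48°, lat -82°.
latitude -82.00, longitude 48.00.

-82.00, 48.00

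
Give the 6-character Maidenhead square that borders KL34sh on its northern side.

Latitude subsquare h = 7; +1 → 8 = i.
The longitude characters are unchanged.

KL34si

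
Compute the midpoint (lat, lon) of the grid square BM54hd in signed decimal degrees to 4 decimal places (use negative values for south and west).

34.1458, -149.3750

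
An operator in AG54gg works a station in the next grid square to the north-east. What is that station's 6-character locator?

AG54hh

Longitude subsquare g = 6; +1 → 7 = h.
Latitude subsquare g = 6; +1 → 7 = h.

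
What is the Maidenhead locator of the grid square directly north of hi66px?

HI67pa

Latitude subsquare x = 23; +1 → 24, wraps to 0 = a, carry into square.
Latitude square 6; +1 → 7.
The longitude characters are unchanged.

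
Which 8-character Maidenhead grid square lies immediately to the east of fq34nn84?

FQ34nn94

Longitude extended square 8; +1 → 9.
The latitude characters are unchanged.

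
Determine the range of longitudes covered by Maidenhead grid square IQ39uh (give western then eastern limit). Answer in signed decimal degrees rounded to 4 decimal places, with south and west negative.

Field I=8, Q=16: +8·20° lon, +16·10° lat → SW at lon -20°, lat 70°.
Square 3, 9: +3·2° lon, +9·1° lat → SW at lon -14°, lat 79°.
Subsquare u=20, h=7: +20·0.0833333° lon, +7·0.0416667° lat → SW at lon -12.3333°, lat 79.2917°.
Cell spans 0.0833333° lon × 0.0416667° lat.
west -12.3333, east -12.2500.

-12.3333, -12.2500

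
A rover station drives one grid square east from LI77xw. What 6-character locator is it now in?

LI87aw

Longitude subsquare x = 23; +1 → 24, wraps to 0 = a, carry into square.
Longitude square 7; +1 → 8.
The latitude characters are unchanged.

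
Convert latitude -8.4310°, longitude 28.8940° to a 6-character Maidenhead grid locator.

Add 180° to longitude and 90° to latitude: 208.8940, 81.5690.
Field: 208.8940/20 → 10 → K, 81.5690/10 → 8 → I; chars KI.
Square: 8.8940/2 → 4, 1.5690/1 → 1; chars 41.
Subsquare: 0.8940/0.0833333 → 10 → k, 0.5690/0.0416667 → 13 → n; chars kn.

KI41kn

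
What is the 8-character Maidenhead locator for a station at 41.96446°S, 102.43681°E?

OE18fa28

Offset from 180°W / 90°S: lon 282.43681°, lat 48.03554°.
Field: 282.43681/20 → 14 → O, 48.03554/10 → 4 → E; chars OE.
Square: 2.43681/2 → 1, 8.03554/1 → 8; chars 18.
Subsquare: 0.43681/0.0833333 → 5 → f, 0.03554/0.0416667 → 0 → a; chars fa.
Extended square: 0.02014/0.00833333 → 2, 0.03554/0.00416667 → 8; chars 28.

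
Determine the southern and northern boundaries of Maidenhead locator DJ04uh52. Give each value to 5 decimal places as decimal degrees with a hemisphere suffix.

4.30000° N, 4.30417° N

Field D=3, J=9: +3·20° lon, +9·10° lat → SW at lon -120°, lat 0°.
Square 0, 4: +0·2° lon, +4·1° lat → SW at lon -120°, lat 4°.
Subsquare u=20, h=7: +20·0.0833333° lon, +7·0.0416667° lat → SW at lon -118.333°, lat 4.29167°.
Extended square 5, 2: +5·0.00833333° lon, +2·0.00416667° lat → SW at lon -118.292°, lat 4.3°.
Cell spans 0.00833333° lon × 0.00416667° lat.
south 4.30000° N, north 4.30417° N.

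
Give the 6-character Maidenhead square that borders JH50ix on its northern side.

JH51ia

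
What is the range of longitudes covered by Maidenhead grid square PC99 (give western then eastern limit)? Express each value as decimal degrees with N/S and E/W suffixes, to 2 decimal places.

138.00° E, 140.00° E

Field P=15, C=2: +15·20° lon, +2·10° lat → SW at lon 120°, lat -70°.
Square 9, 9: +9·2° lon, +9·1° lat → SW at lon 138°, lat -61°.
Cell spans 2° lon × 1° lat.
west 138.00° E, east 140.00° E.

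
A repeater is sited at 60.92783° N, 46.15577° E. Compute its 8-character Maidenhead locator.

Offset from 180°W / 90°S: lon 226.15577°, lat 150.92783°.
Field: lon ⌊226.15577/20⌋ = 11 → L; lat ⌊150.92783/10⌋ = 15 → P.
Square: lon ⌊6.15577/2⌋ = 3; lat ⌊0.92783/1⌋ = 0.
Subsquare: lon ⌊0.15577/0.0833333⌋ = 1 → b; lat ⌊0.92783/0.0416667⌋ = 22 → w.
Extended square: lon ⌊0.07244/0.00833333⌋ = 8; lat ⌊0.01116/0.00416667⌋ = 2.

LP30bw82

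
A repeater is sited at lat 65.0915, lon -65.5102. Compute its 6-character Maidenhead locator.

Offset from 180°W / 90°S: lon 114.4898°, lat 155.0915°.
Field (20°×10°, letters A–R): 114.4898/20 → 5 → F, 155.0915/10 → 15 → P; chars FP.
Square (2°×1°, digits 0–9): 14.4898/2 → 7, 5.0915/1 → 5; chars 75.
Subsquare (5′×2.5′, letters a–x): 0.4898/0.0833333 → 5 → f, 0.0915/0.0416667 → 2 → c; chars fc.

FP75fc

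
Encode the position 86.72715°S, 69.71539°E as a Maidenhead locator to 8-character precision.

Offset from 180°W / 90°S: lon 249.71539°, lat 3.27285°.
Field: 249.71539/20 → 12 → M, 3.27285/10 → 0 → A; chars MA.
Square: 9.71539/2 → 4, 3.27285/1 → 3; chars 43.
Subsquare: 1.71539/0.0833333 → 20 → u, 0.27285/0.0416667 → 6 → g; chars ug.
Extended square: 0.04872/0.00833333 → 5, 0.02285/0.00416667 → 5; chars 55.

MA43ug55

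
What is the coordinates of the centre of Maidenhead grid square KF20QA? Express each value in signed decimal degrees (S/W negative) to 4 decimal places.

-39.9792, 25.3750

Field K=10, F=5: +10·20° lon, +5·10° lat → SW at lon 20°, lat -40°.
Square 2, 0: +2·2° lon, +0·1° lat → SW at lon 24°, lat -40°.
Subsquare q=16, a=0: +16·0.0833333° lon, +0·0.0416667° lat → SW at lon 25.3333°, lat -40°.
Cell spans 0.0833333° lon × 0.0416667° lat. Centre is SW corner plus half of each.
latitude -39.9792, longitude 25.3750.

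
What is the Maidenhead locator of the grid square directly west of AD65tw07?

Longitude extended square 0; −1 → -1, wraps to 9, carry into subsquare.
Longitude subsquare t = 19; −1 → 18 = s.
The latitude characters are unchanged.

AD65sw97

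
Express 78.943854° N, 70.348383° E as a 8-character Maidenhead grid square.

MQ58ew16

Shift to the Maidenhead origin (180°W, 90°S): lon 250.34838, lat 168.94385.
Field (20°×10°, letters A–R): lon ⌊250.34838/20⌋ = 12 → M; lat ⌊168.94385/10⌋ = 16 → Q.
Square (2°×1°, digits 0–9): lon ⌊10.34838/2⌋ = 5; lat ⌊8.94385/1⌋ = 8.
Subsquare (5′×2.5′, letters a–x): lon ⌊0.34838/0.0833333⌋ = 4 → e; lat ⌊0.94385/0.0416667⌋ = 22 → w.
Extended square (30″×15″, digits 0–9): lon ⌊0.01505/0.00833333⌋ = 1; lat ⌊0.02719/0.00416667⌋ = 6.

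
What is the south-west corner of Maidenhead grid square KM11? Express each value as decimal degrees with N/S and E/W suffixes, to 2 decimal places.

Field K=10, M=12: +10·20° lon, +12·10° lat → SW at lon 20°, lat 30°.
Square 1, 1: +1·2° lon, +1·1° lat → SW at lon 22°, lat 31°.
latitude 31.00° N, longitude 22.00° E.

31.00° N, 22.00° E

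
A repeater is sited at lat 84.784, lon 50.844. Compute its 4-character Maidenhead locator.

LR54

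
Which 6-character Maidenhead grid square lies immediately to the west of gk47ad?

Longitude subsquare a = 0; −1 → -1, wraps to 23 = x, carry into square.
Longitude square 4; −1 → 3.
The latitude characters are unchanged.

GK37xd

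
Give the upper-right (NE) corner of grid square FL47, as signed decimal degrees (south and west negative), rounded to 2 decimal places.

Field F=5, L=11: +5·20° lon, +11·10° lat → SW at lon -80°, lat 20°.
Square 4, 7: +4·2° lon, +7·1° lat → SW at lon -72°, lat 27°.
Cell spans 2° lon × 1° lat. NE corner is SW corner plus one full cell.
latitude 28.00, longitude -70.00.

28.00, -70.00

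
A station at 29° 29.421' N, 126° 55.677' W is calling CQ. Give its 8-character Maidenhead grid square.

CL69ml87

Offset from 180°W / 90°S: lon 53.07205°, lat 119.49035°.
Field: 53.07205/20 → 2 → C, 119.49035/10 → 11 → L; chars CL.
Square: 13.07205/2 → 6, 9.49035/1 → 9; chars 69.
Subsquare: 1.07205/0.0833333 → 12 → m, 0.49035/0.0416667 → 11 → l; chars ml.
Extended square: 0.07205/0.00833333 → 8, 0.03202/0.00416667 → 7; chars 87.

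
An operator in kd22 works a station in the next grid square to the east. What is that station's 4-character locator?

KD32

Longitude square 2; +1 → 3.
The latitude characters are unchanged.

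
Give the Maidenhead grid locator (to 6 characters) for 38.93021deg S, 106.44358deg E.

OF31fb

Shift to the Maidenhead origin (180°W, 90°S): lon 286.4436, lat 51.0698.
Field: 286.4436/20 → 14 → O, 51.0698/10 → 5 → F; chars OF.
Square: 6.4436/2 → 3, 1.0698/1 → 1; chars 31.
Subsquare: 0.4436/0.0833333 → 5 → f, 0.0698/0.0416667 → 1 → b; chars fb.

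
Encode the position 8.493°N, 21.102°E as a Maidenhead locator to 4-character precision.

KJ08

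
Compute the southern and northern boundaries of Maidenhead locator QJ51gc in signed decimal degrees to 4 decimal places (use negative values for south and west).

Field Q=16, J=9: +16·20° lon, +9·10° lat → SW at lon 140°, lat 0°.
Square 5, 1: +5·2° lon, +1·1° lat → SW at lon 150°, lat 1°.
Subsquare g=6, c=2: +6·0.0833333° lon, +2·0.0416667° lat → SW at lon 150.5°, lat 1.08333°.
Cell spans 0.0833333° lon × 0.0416667° lat.
south 1.0833, north 1.1250.

1.0833, 1.1250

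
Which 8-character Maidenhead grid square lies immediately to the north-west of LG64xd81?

LG64xd72

Longitude extended square 8; −1 → 7.
Latitude extended square 1; +1 → 2.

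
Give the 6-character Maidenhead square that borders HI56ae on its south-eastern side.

HI56bd

Longitude subsquare a = 0; +1 → 1 = b.
Latitude subsquare e = 4; −1 → 3 = d.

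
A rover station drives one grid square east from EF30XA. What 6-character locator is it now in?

Longitude subsquare x = 23; +1 → 24, wraps to 0 = a, carry into square.
Longitude square 3; +1 → 4.
The latitude characters are unchanged.

EF40aa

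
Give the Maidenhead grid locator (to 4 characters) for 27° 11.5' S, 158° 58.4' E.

QG92

Add 180° to longitude and 90° to latitude: 338.97, 62.81.
Field: 338.97/20 → 16 → Q, 62.81/10 → 6 → G; chars QG.
Square: 18.97/2 → 9, 2.81/1 → 2; chars 92.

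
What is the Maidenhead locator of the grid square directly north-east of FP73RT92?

Longitude extended square 9; +1 → 10, wraps to 0, carry into subsquare.
Longitude subsquare r = 17; +1 → 18 = s.
Latitude extended square 2; +1 → 3.

FP73st03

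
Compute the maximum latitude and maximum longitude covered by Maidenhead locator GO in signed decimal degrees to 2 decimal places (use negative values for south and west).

Field G=6, O=14: +6·20° lon, +14·10° lat → SW at lon -60°, lat 50°.
Cell spans 20° lon × 10° lat. NE corner is SW corner plus one full cell.
latitude 60.00, longitude -40.00.

60.00, -40.00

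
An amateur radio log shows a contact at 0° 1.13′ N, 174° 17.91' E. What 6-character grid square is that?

Offset from 180°W / 90°S: lon 354.2985°, lat 90.0188°.
Field: lon ⌊354.2985/20⌋ = 17 → R; lat ⌊90.0188/10⌋ = 9 → J.
Square: lon ⌊14.2985/2⌋ = 7; lat ⌊0.0188/1⌋ = 0.
Subsquare: lon ⌊0.2985/0.0833333⌋ = 3 → d; lat ⌊0.0188/0.0416667⌋ = 0 → a.

RJ70da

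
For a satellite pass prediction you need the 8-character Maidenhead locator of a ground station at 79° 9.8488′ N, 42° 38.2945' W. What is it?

GQ89qd39

Offset from 180°W / 90°S: lon 137.36176°, lat 169.16415°.
Field: lon ⌊137.36176/20⌋ = 6 → G; lat ⌊169.16415/10⌋ = 16 → Q.
Square: lon ⌊17.36176/2⌋ = 8; lat ⌊9.16415/1⌋ = 9.
Subsquare: lon ⌊1.36176/0.0833333⌋ = 16 → q; lat ⌊0.16415/0.0416667⌋ = 3 → d.
Extended square: lon ⌊0.02843/0.00833333⌋ = 3; lat ⌊0.03915/0.00416667⌋ = 9.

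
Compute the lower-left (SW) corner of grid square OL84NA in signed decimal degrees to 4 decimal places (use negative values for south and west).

24.0000, 117.0833

Field O=14, L=11: +14·20° lon, +11·10° lat → SW at lon 100°, lat 20°.
Square 8, 4: +8·2° lon, +4·1° lat → SW at lon 116°, lat 24°.
Subsquare n=13, a=0: +13·0.0833333° lon, +0·0.0416667° lat → SW at lon 117.083°, lat 24°.
latitude 24.0000, longitude 117.0833.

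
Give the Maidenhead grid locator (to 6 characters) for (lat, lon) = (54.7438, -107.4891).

Add 180° to longitude and 90° to latitude: 72.5109, 144.7438.
Field: 72.5109/20 → 3 → D, 144.7438/10 → 14 → O; chars DO.
Square: 12.5109/2 → 6, 4.7438/1 → 4; chars 64.
Subsquare: 0.5109/0.0833333 → 6 → g, 0.7438/0.0416667 → 17 → r; chars gr.

DO64gr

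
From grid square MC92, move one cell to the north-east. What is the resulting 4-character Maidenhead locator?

Longitude square 9; +1 → 10, wraps to 0, carry into field.
Longitude field M = 12; +1 → 13 = N.
Latitude square 2; +1 → 3.

NC03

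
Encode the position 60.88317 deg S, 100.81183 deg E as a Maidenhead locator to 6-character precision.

OC09jc

Shift to the Maidenhead origin (180°W, 90°S): lon 280.8118, lat 29.1168.
Field (20°×10°, letters A–R): 280.8118/20 → 14 → O, 29.1168/10 → 2 → C; chars OC.
Square (2°×1°, digits 0–9): 0.8118/2 → 0, 9.1168/1 → 9; chars 09.
Subsquare (5′×2.5′, letters a–x): 0.8118/0.0833333 → 9 → j, 0.1168/0.0416667 → 2 → c; chars jc.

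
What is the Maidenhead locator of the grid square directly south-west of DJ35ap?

DJ25xo

Longitude subsquare a = 0; −1 → -1, wraps to 23 = x, carry into square.
Longitude square 3; −1 → 2.
Latitude subsquare p = 15; −1 → 14 = o.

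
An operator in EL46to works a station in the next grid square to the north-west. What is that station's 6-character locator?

EL46sp

Longitude subsquare t = 19; −1 → 18 = s.
Latitude subsquare o = 14; +1 → 15 = p.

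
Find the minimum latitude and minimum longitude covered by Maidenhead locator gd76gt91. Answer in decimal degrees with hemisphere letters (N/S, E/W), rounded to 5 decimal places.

53.20417° S, 45.42500° W

Field G=6, D=3: +6·20° lon, +3·10° lat → SW at lon -60°, lat -60°.
Square 7, 6: +7·2° lon, +6·1° lat → SW at lon -46°, lat -54°.
Subsquare g=6, t=19: +6·0.0833333° lon, +19·0.0416667° lat → SW at lon -45.5°, lat -53.2083°.
Extended square 9, 1: +9·0.00833333° lon, +1·0.00416667° lat → SW at lon -45.425°, lat -53.2042°.
latitude 53.20417° S, longitude 45.42500° W.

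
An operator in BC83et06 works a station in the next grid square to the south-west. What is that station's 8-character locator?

BC83dt95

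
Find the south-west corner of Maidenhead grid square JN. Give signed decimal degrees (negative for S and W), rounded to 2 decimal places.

40.00, 0.00

Field J=9, N=13: +9·20° lon, +13·10° lat → SW at lon 0°, lat 40°.
latitude 40.00, longitude 0.00.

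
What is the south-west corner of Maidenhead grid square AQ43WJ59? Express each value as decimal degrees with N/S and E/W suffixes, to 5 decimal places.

73.41250° N, 170.12500° W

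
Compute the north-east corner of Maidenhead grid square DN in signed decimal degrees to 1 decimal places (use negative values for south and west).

50.0, -100.0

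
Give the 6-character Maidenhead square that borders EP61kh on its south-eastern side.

Longitude subsquare k = 10; +1 → 11 = l.
Latitude subsquare h = 7; −1 → 6 = g.

EP61lg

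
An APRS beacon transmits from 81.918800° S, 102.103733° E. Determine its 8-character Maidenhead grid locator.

OA18bb29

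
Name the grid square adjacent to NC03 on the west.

MC93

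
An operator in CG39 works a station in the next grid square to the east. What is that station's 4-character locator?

Longitude square 3; +1 → 4.
The latitude characters are unchanged.

CG49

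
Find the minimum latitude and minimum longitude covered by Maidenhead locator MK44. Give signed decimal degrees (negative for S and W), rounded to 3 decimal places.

Field M=12, K=10: +12·20° lon, +10·10° lat → SW at lon 60°, lat 10°.
Square 4, 4: +4·2° lon, +4·1° lat → SW at lon 68°, lat 14°.
latitude 14.000, longitude 68.000.

14.000, 68.000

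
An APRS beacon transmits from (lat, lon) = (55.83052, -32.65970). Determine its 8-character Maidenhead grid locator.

HO35qt09

Add 180° to longitude and 90° to latitude: 147.34030, 145.83052.
Field: 147.34030/20 → 7 → H, 145.83052/10 → 14 → O; chars HO.
Square: 7.34030/2 → 3, 5.83052/1 → 5; chars 35.
Subsquare: 1.34030/0.0833333 → 16 → q, 0.83052/0.0416667 → 19 → t; chars qt.
Extended square: 0.00697/0.00833333 → 0, 0.03885/0.00416667 → 9; chars 09.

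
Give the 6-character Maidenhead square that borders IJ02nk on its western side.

Longitude subsquare n = 13; −1 → 12 = m.
The latitude characters are unchanged.

IJ02mk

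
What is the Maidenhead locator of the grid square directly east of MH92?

Longitude square 9; +1 → 10, wraps to 0, carry into field.
Longitude field M = 12; +1 → 13 = N.
The latitude characters are unchanged.

NH02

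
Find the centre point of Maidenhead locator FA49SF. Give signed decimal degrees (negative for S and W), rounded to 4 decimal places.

-80.7708, -70.4583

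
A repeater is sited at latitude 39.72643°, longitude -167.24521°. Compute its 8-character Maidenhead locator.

AM69jr04

Offset from 180°W / 90°S: lon 12.75479°, lat 129.72643°.
Field: lon ⌊12.75479/20⌋ = 0 → A; lat ⌊129.72643/10⌋ = 12 → M.
Square: lon ⌊12.75479/2⌋ = 6; lat ⌊9.72643/1⌋ = 9.
Subsquare: lon ⌊0.75479/0.0833333⌋ = 9 → j; lat ⌊0.72643/0.0416667⌋ = 17 → r.
Extended square: lon ⌊0.00479/0.00833333⌋ = 0; lat ⌊0.01810/0.00416667⌋ = 4.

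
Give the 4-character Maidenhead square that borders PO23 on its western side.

PO13

Longitude square 2; −1 → 1.
The latitude characters are unchanged.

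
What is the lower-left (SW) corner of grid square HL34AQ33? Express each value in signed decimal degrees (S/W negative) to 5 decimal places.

24.67917, -33.97500

Field H=7, L=11: +7·20° lon, +11·10° lat → SW at lon -40°, lat 20°.
Square 3, 4: +3·2° lon, +4·1° lat → SW at lon -34°, lat 24°.
Subsquare a=0, q=16: +0·0.0833333° lon, +16·0.0416667° lat → SW at lon -34°, lat 24.6667°.
Extended square 3, 3: +3·0.00833333° lon, +3·0.00416667° lat → SW at lon -33.975°, lat 24.6792°.
latitude 24.67917, longitude -33.97500.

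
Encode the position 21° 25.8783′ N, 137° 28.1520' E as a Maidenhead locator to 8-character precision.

PL81rk63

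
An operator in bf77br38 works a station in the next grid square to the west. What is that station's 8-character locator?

BF77br28

Longitude extended square 3; −1 → 2.
The latitude characters are unchanged.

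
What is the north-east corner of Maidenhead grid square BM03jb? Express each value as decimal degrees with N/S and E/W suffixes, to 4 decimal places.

33.0833° N, 159.1667° W

Field B=1, M=12: +1·20° lon, +12·10° lat → SW at lon -160°, lat 30°.
Square 0, 3: +0·2° lon, +3·1° lat → SW at lon -160°, lat 33°.
Subsquare j=9, b=1: +9·0.0833333° lon, +1·0.0416667° lat → SW at lon -159.25°, lat 33.0417°.
Cell spans 0.0833333° lon × 0.0416667° lat. NE corner is SW corner plus one full cell.
latitude 33.0833° N, longitude 159.1667° W.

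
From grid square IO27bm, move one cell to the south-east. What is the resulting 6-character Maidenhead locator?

Longitude subsquare b = 1; +1 → 2 = c.
Latitude subsquare m = 12; −1 → 11 = l.

IO27cl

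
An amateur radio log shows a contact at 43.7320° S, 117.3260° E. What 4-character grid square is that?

OE86

Offset from 180°W / 90°S: lon 297.33°, lat 46.27°.
Field (20°×10°, letters A–R): 297.33/20 → 14 → O, 46.27/10 → 4 → E; chars OE.
Square (2°×1°, digits 0–9): 17.33/2 → 8, 6.27/1 → 6; chars 86.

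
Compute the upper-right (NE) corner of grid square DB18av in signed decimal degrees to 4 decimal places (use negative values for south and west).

Field D=3, B=1: +3·20° lon, +1·10° lat → SW at lon -120°, lat -80°.
Square 1, 8: +1·2° lon, +8·1° lat → SW at lon -118°, lat -72°.
Subsquare a=0, v=21: +0·0.0833333° lon, +21·0.0416667° lat → SW at lon -118°, lat -71.125°.
Cell spans 0.0833333° lon × 0.0416667° lat. NE corner is SW corner plus one full cell.
latitude -71.0833, longitude -117.9167.

-71.0833, -117.9167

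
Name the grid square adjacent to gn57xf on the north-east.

GN67ag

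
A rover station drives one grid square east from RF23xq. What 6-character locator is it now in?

RF33aq

Longitude subsquare x = 23; +1 → 24, wraps to 0 = a, carry into square.
Longitude square 2; +1 → 3.
The latitude characters are unchanged.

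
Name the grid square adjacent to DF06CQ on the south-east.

DF06dp

Longitude subsquare c = 2; +1 → 3 = d.
Latitude subsquare q = 16; −1 → 15 = p.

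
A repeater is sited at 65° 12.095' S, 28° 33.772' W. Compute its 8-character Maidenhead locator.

HC54rt21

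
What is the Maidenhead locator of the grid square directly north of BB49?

BC40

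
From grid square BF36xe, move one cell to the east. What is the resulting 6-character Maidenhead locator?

Longitude subsquare x = 23; +1 → 24, wraps to 0 = a, carry into square.
Longitude square 3; +1 → 4.
The latitude characters are unchanged.

BF46ae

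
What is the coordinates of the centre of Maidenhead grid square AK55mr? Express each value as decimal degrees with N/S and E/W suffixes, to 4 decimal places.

15.7292° N, 168.9583° W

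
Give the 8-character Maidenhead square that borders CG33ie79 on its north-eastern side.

CG33if80

Longitude extended square 7; +1 → 8.
Latitude extended square 9; +1 → 10, wraps to 0, carry into subsquare.
Latitude subsquare e = 4; +1 → 5 = f.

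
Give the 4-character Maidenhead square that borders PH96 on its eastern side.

QH06

Longitude square 9; +1 → 10, wraps to 0, carry into field.
Longitude field P = 15; +1 → 16 = Q.
The latitude characters are unchanged.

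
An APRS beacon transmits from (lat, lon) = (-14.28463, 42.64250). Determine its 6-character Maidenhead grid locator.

LH15hr

Offset from 180°W / 90°S: lon 222.6425°, lat 75.7154°.
Field: 222.6425/20 → 11 → L, 75.7154/10 → 7 → H; chars LH.
Square: 2.6425/2 → 1, 5.7154/1 → 5; chars 15.
Subsquare: 0.6425/0.0833333 → 7 → h, 0.7154/0.0416667 → 17 → r; chars hr.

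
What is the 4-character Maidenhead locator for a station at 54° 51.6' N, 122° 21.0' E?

Shift to the Maidenhead origin (180°W, 90°S): lon 302.35, lat 144.86.
Field: 302.35/20 → 15 → P, 144.86/10 → 14 → O; chars PO.
Square: 2.35/2 → 1, 4.86/1 → 4; chars 14.

PO14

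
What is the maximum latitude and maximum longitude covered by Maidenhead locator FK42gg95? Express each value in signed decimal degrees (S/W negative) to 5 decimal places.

12.27500, -71.41667

Field F=5, K=10: +5·20° lon, +10·10° lat → SW at lon -80°, lat 10°.
Square 4, 2: +4·2° lon, +2·1° lat → SW at lon -72°, lat 12°.
Subsquare g=6, g=6: +6·0.0833333° lon, +6·0.0416667° lat → SW at lon -71.5°, lat 12.25°.
Extended square 9, 5: +9·0.00833333° lon, +5·0.00416667° lat → SW at lon -71.425°, lat 12.2708°.
Cell spans 0.00833333° lon × 0.00416667° lat. NE corner is SW corner plus one full cell.
latitude 12.27500, longitude -71.41667.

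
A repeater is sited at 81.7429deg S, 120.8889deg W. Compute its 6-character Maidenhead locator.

CA98ng

Add 180° to longitude and 90° to latitude: 59.1111, 8.2571.
Field: 59.1111/20 → 2 → C, 8.2571/10 → 0 → A; chars CA.
Square: 19.1111/2 → 9, 8.2571/1 → 8; chars 98.
Subsquare: 1.1111/0.0833333 → 13 → n, 0.2571/0.0416667 → 6 → g; chars ng.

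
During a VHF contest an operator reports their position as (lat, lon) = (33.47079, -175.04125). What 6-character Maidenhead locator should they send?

AM23ll

Shift to the Maidenhead origin (180°W, 90°S): lon 4.9588, lat 123.4708.
Field (20°×10°, letters A–R): 4.9588/20 → 0 → A, 123.4708/10 → 12 → M; chars AM.
Square (2°×1°, digits 0–9): 4.9588/2 → 2, 3.4708/1 → 3; chars 23.
Subsquare (5′×2.5′, letters a–x): 0.9588/0.0833333 → 11 → l, 0.4708/0.0416667 → 11 → l; chars ll.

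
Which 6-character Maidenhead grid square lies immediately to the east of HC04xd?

Longitude subsquare x = 23; +1 → 24, wraps to 0 = a, carry into square.
Longitude square 0; +1 → 1.
The latitude characters are unchanged.

HC14ad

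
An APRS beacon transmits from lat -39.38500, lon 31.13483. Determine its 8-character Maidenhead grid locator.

KF50no67

Offset from 180°W / 90°S: lon 211.13483°, lat 50.61500°.
Field: 211.13483/20 → 10 → K, 50.61500/10 → 5 → F; chars KF.
Square: 11.13483/2 → 5, 0.61500/1 → 0; chars 50.
Subsquare: 1.13483/0.0833333 → 13 → n, 0.61500/0.0416667 → 14 → o; chars no.
Extended square: 0.05150/0.00833333 → 6, 0.03167/0.00416667 → 7; chars 67.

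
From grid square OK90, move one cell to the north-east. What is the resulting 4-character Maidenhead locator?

PK01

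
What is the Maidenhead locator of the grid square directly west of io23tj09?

IO23sj99

Longitude extended square 0; −1 → -1, wraps to 9, carry into subsquare.
Longitude subsquare t = 19; −1 → 18 = s.
The latitude characters are unchanged.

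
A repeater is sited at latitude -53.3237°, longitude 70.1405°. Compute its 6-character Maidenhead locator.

MD56bq

Add 180° to longitude and 90° to latitude: 250.1405, 36.6763.
Field: 250.1405/20 → 12 → M, 36.6763/10 → 3 → D; chars MD.
Square: 10.1405/2 → 5, 6.6763/1 → 6; chars 56.
Subsquare: 0.1405/0.0833333 → 1 → b, 0.6763/0.0416667 → 16 → q; chars bq.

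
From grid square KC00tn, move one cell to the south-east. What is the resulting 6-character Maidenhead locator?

Longitude subsquare t = 19; +1 → 20 = u.
Latitude subsquare n = 13; −1 → 12 = m.

KC00um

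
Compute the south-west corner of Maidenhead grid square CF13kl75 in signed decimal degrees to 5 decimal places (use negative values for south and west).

Field C=2, F=5: +2·20° lon, +5·10° lat → SW at lon -140°, lat -40°.
Square 1, 3: +1·2° lon, +3·1° lat → SW at lon -138°, lat -37°.
Subsquare k=10, l=11: +10·0.0833333° lon, +11·0.0416667° lat → SW at lon -137.167°, lat -36.5417°.
Extended square 7, 5: +7·0.00833333° lon, +5·0.00416667° lat → SW at lon -137.108°, lat -36.5208°.
latitude -36.52083, longitude -137.10833.

-36.52083, -137.10833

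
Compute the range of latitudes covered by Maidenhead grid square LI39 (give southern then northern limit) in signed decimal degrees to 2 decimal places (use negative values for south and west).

-1.00, 0.00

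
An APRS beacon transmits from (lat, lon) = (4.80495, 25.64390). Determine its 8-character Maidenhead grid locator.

Shift to the Maidenhead origin (180°W, 90°S): lon 205.64390, lat 94.80495.
Field (20°×10°, letters A–R): 205.64390/20 → 10 → K, 94.80495/10 → 9 → J; chars KJ.
Square (2°×1°, digits 0–9): 5.64390/2 → 2, 4.80495/1 → 4; chars 24.
Subsquare (5′×2.5′, letters a–x): 1.64390/0.0833333 → 19 → t, 0.80495/0.0416667 → 19 → t; chars tt.
Extended square (30″×15″, digits 0–9): 0.06057/0.00833333 → 7, 0.01328/0.00416667 → 3; chars 73.

KJ24tt73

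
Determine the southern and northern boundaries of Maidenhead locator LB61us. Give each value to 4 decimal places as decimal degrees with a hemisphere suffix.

Field L=11, B=1: +11·20° lon, +1·10° lat → SW at lon 40°, lat -80°.
Square 6, 1: +6·2° lon, +1·1° lat → SW at lon 52°, lat -79°.
Subsquare u=20, s=18: +20·0.0833333° lon, +18·0.0416667° lat → SW at lon 53.6667°, lat -78.25°.
Cell spans 0.0833333° lon × 0.0416667° lat.
south 78.2500° S, north 78.2083° S.

78.2500° S, 78.2083° S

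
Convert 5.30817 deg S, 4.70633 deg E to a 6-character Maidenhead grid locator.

JI24iq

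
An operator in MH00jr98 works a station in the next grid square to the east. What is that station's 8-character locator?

MH00kr08

Longitude extended square 9; +1 → 10, wraps to 0, carry into subsquare.
Longitude subsquare j = 9; +1 → 10 = k.
The latitude characters are unchanged.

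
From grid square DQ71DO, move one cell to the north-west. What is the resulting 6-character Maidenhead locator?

DQ71cp

Longitude subsquare d = 3; −1 → 2 = c.
Latitude subsquare o = 14; +1 → 15 = p.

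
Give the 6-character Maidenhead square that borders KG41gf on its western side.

KG41ff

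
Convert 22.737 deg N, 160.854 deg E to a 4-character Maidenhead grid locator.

Offset from 180°W / 90°S: lon 340.85°, lat 112.74°.
Field: 340.85/20 → 17 → R, 112.74/10 → 11 → L; chars RL.
Square: 0.85/2 → 0, 2.74/1 → 2; chars 02.

RL02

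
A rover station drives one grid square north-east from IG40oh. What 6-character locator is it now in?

Longitude subsquare o = 14; +1 → 15 = p.
Latitude subsquare h = 7; +1 → 8 = i.

IG40pi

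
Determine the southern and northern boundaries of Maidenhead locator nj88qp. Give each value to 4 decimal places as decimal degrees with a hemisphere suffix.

Field N=13, J=9: +13·20° lon, +9·10° lat → SW at lon 80°, lat 0°.
Square 8, 8: +8·2° lon, +8·1° lat → SW at lon 96°, lat 8°.
Subsquare q=16, p=15: +16·0.0833333° lon, +15·0.0416667° lat → SW at lon 97.3333°, lat 8.625°.
Cell spans 0.0833333° lon × 0.0416667° lat.
south 8.6250° N, north 8.6667° N.

8.6250° N, 8.6667° N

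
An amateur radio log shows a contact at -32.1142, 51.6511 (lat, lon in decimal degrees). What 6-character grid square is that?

Offset from 180°W / 90°S: lon 231.6511°, lat 57.8858°.
Field: 231.6511/20 → 11 → L, 57.8858/10 → 5 → F; chars LF.
Square: 11.6511/2 → 5, 7.8858/1 → 7; chars 57.
Subsquare: 1.6511/0.0833333 → 19 → t, 0.8858/0.0416667 → 21 → v; chars tv.

LF57tv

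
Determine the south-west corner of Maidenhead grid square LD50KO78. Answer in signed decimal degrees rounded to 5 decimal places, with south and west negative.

-59.38333, 50.89167

Field L=11, D=3: +11·20° lon, +3·10° lat → SW at lon 40°, lat -60°.
Square 5, 0: +5·2° lon, +0·1° lat → SW at lon 50°, lat -60°.
Subsquare k=10, o=14: +10·0.0833333° lon, +14·0.0416667° lat → SW at lon 50.8333°, lat -59.4167°.
Extended square 7, 8: +7·0.00833333° lon, +8·0.00416667° lat → SW at lon 50.8917°, lat -59.3833°.
latitude -59.38333, longitude 50.89167.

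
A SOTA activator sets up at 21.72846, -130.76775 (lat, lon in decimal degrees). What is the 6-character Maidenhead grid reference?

CL41or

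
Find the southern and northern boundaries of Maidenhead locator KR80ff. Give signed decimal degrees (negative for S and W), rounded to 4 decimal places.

80.2083, 80.2500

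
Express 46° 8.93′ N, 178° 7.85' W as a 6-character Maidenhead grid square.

Offset from 180°W / 90°S: lon 1.8692°, lat 136.1488°.
Field: lon ⌊1.8692/20⌋ = 0 → A; lat ⌊136.1488/10⌋ = 13 → N.
Square: lon ⌊1.8692/2⌋ = 0; lat ⌊6.1488/1⌋ = 6.
Subsquare: lon ⌊1.8692/0.0833333⌋ = 22 → w; lat ⌊0.1488/0.0416667⌋ = 3 → d.

AN06wd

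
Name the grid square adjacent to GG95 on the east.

HG05

Longitude square 9; +1 → 10, wraps to 0, carry into field.
Longitude field G = 6; +1 → 7 = H.
The latitude characters are unchanged.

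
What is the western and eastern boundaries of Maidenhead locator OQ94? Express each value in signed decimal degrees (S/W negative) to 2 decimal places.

Field O=14, Q=16: +14·20° lon, +16·10° lat → SW at lon 100°, lat 70°.
Square 9, 4: +9·2° lon, +4·1° lat → SW at lon 118°, lat 74°.
Cell spans 2° lon × 1° lat.
west 118.00, east 120.00.

118.00, 120.00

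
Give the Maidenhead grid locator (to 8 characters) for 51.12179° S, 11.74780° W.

ID48dv00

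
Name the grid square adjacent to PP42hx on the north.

PP43ha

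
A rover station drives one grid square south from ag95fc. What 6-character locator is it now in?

AG95fb

Latitude subsquare c = 2; −1 → 1 = b.
The longitude characters are unchanged.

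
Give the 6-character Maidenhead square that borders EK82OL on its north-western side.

EK82nm

Longitude subsquare o = 14; −1 → 13 = n.
Latitude subsquare l = 11; +1 → 12 = m.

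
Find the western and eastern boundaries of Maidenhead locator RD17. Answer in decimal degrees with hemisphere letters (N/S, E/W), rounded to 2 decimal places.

162.00° E, 164.00° E

Field R=17, D=3: +17·20° lon, +3·10° lat → SW at lon 160°, lat -60°.
Square 1, 7: +1·2° lon, +7·1° lat → SW at lon 162°, lat -53°.
Cell spans 2° lon × 1° lat.
west 162.00° E, east 164.00° E.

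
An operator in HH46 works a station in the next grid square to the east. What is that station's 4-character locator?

Longitude square 4; +1 → 5.
The latitude characters are unchanged.

HH56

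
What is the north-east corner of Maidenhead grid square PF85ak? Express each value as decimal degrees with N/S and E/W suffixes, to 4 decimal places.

Field P=15, F=5: +15·20° lon, +5·10° lat → SW at lon 120°, lat -40°.
Square 8, 5: +8·2° lon, +5·1° lat → SW at lon 136°, lat -35°.
Subsquare a=0, k=10: +0·0.0833333° lon, +10·0.0416667° lat → SW at lon 136°, lat -34.5833°.
Cell spans 0.0833333° lon × 0.0416667° lat. NE corner is SW corner plus one full cell.
latitude 34.5417° S, longitude 136.0833° E.

34.5417° S, 136.0833° E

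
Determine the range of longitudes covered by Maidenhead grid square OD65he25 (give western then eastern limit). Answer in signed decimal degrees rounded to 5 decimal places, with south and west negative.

Field O=14, D=3: +14·20° lon, +3·10° lat → SW at lon 100°, lat -60°.
Square 6, 5: +6·2° lon, +5·1° lat → SW at lon 112°, lat -55°.
Subsquare h=7, e=4: +7·0.0833333° lon, +4·0.0416667° lat → SW at lon 112.583°, lat -54.8333°.
Extended square 2, 5: +2·0.00833333° lon, +5·0.00416667° lat → SW at lon 112.6°, lat -54.8125°.
Cell spans 0.00833333° lon × 0.00416667° lat.
west 112.60000, east 112.60833.

112.60000, 112.60833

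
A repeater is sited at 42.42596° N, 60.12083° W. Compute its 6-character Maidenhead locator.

Shift to the Maidenhead origin (180°W, 90°S): lon 119.8792, lat 132.4260.
Field: 119.8792/20 → 5 → F, 132.4260/10 → 13 → N; chars FN.
Square: 19.8792/2 → 9, 2.4260/1 → 2; chars 92.
Subsquare: 1.8792/0.0833333 → 22 → w, 0.4260/0.0416667 → 10 → k; chars wk.

FN92wk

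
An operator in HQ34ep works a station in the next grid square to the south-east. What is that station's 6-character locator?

Longitude subsquare e = 4; +1 → 5 = f.
Latitude subsquare p = 15; −1 → 14 = o.

HQ34fo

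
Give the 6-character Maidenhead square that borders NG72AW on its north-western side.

Longitude subsquare a = 0; −1 → -1, wraps to 23 = x, carry into square.
Longitude square 7; −1 → 6.
Latitude subsquare w = 22; +1 → 23 = x.

NG62xx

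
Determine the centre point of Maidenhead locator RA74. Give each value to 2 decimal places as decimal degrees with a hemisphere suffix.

85.50° S, 175.00° E

Field R=17, A=0: +17·20° lon, +0·10° lat → SW at lon 160°, lat -90°.
Square 7, 4: +7·2° lon, +4·1° lat → SW at lon 174°, lat -86°.
Cell spans 2° lon × 1° lat. Centre is SW corner plus half of each.
latitude 85.50° S, longitude 175.00° E.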